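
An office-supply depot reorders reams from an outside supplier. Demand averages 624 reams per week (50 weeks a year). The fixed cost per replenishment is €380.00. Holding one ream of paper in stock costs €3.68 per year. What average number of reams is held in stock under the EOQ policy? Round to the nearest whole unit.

Average inventory ≈ 1,269 reams

Annual demand D = 624 × 50 = 31,200.
The optimal lot size = √(2DS/H) = √(2 × 31,200 × 380 / 3.68) ≈ 2538.40.
Average inventory = Q*/2 ≈ 2538.40 / 2 = 1269.200.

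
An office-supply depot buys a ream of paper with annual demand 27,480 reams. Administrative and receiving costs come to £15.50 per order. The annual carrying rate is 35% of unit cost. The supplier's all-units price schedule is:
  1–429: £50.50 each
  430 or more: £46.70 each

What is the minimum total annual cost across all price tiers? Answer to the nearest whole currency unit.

TC* ≈ £1,287,821

Holding cost per unit per year at price C is H = 0.35·C.
Candidates are each tier's EOQ (if it falls in that tier) and each price-break quantity.
EOQ at £50.50 = 219.5 (feasible in tier 1): TC = 27,480×£50.50 + (27,480/219.5)×15.5 + (219.5/2)×0.35×£50.50 = £1,391,620.33.
EOQ at £46.70 = 228.3 < 430, so use break Q=430: TC = 27,480×£46.70 + (27,480/430.0)×15.5 + (430.0/2)×0.35×£46.70 = £1,287,820.73.
Lowest total cost among the candidates is at Q = 430.0.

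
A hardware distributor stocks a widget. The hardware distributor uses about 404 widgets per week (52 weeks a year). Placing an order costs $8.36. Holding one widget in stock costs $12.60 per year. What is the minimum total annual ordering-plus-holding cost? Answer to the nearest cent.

Annual demand D = 404 × 52 = 21,008.
The optimal lot size = √(2DS/H) = √(2 × 21,008 × 8.36 / 12.6) ≈ 166.96.
At the optimum the two cost components are equal, so total cost = 2·(Q*/2)H = Q*·H.
Minimum total = √(2DSH) = √(2 × 21,008 × 8.36 × 12.6) ≈ 2103.758.

TC* ≈ $2,103.76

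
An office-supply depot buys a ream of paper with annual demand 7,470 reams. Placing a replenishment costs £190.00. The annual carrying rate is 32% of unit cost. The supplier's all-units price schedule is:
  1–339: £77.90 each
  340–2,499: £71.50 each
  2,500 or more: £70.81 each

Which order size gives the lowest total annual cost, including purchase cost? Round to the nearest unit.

Holding cost per unit per year at price C is H = 0.32·C.
Evaluate total cost at each tier's feasible EOQ or, if the EOQ is below the tier, at the tier's minimum quantity.
EOQ at £77.90 = 337.4 (feasible in tier 1): TC = 7,470×£77.90 + (7,470/337.4)×190 + (337.4/2)×0.32×£77.90 = £590,324.93.
EOQ at £71.50 = 352.2 (feasible in tier 2): TC = 7,470×£71.50 + (7,470/352.2)×190 + (352.2/2)×0.32×£71.50 = £542,163.98.
EOQ at £70.81 = 353.9 < 2500, so use break Q=2500: TC = 7,470×£70.81 + (7,470/2500.0)×190 + (2500.0/2)×0.32×£70.81 = £557,842.42.
Lowest total cost is £542,163.98 at Q = 352.2.

Q* ≈ 352 reams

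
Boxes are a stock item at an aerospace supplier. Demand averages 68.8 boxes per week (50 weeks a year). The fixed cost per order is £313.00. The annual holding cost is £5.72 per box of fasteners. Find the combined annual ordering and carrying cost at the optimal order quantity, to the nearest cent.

Annual demand D = 68.8 × 50 = 3,440.
The optimal lot size = √(2DS/H) = √(2 × 3,440 × 313 / 5.72) ≈ 613.58.
At Q*, ordering cost (D/Q*)S equals holding cost (Q*/2)H, each = √(DSH/2).
Minimum total = √(2DSH) = √(2 × 3,440 × 313 × 5.72) ≈ 3509.655.

TC* ≈ £3,509.65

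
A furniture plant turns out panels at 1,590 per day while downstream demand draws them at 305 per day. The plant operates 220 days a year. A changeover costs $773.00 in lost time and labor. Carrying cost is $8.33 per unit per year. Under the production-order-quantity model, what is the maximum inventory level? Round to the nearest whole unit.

Annual demand D = 305 × 220 = 67,100.
Production build-up factor (1 − d/p) = 1 − 305/1,590 = 0.8082.
Q* = √(2DS / (H(1 − d/p))) = √(2 × 67,100 × 773 / (8.33 × 0.8082)).
= √(103,736,600 / 6.7321) ≈ 3925.460.
Maximum inventory = Q*(1 − d/p) = 3925.460 × 0.8082 ≈ 3172.463.

I_max ≈ 3,172 panels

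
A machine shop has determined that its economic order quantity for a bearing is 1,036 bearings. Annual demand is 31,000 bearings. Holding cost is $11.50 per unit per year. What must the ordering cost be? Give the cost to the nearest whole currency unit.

Invert the EOQ relation Q*² = 2DS/H.
From Q* = √(2DS/H): S = Q*²H / (2D) = 1,036² × 11.5 / (2 × 31,000) = 199.0791.

S ≈ $199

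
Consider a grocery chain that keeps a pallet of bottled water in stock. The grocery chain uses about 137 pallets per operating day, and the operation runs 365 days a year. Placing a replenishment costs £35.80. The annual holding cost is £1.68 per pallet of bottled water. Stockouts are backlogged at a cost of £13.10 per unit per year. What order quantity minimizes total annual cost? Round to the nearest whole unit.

Q* ≈ 1,551 pallets

Annual demand D = 137 × 365 = 50,005.
With planned backorders, Q* = √(2DS/H) · √((H+B)/B).
√(2DS/H) = √(2 × 50,005 × 35.8 / 1.68) = 1459.851.
√((H+B)/B) = √((1.68+13.1)/13.1) = 1.0622.
Q* ≈ 1550.637.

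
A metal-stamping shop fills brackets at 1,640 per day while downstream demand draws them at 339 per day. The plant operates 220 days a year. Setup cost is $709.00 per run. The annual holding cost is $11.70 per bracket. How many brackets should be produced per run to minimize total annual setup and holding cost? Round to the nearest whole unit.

Annual demand D = 339 × 220 = 74,580.
Production build-up factor (1 − d/p) = 1 − 339/1,640 = 0.7933.
Q* = √(2DS / (H(1 − d/p))) = √(2 × 74,580 × 709 / (11.7 × 0.7933)).
= √(105,754,440 / 9.2815) ≈ 3375.512.

Q* ≈ 3,376 brackets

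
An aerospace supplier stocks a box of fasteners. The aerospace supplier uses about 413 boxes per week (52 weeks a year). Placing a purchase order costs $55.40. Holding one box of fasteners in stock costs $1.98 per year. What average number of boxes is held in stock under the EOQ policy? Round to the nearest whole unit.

Average inventory ≈ 548 boxes

Annual demand D = 413 × 52 = 21,476.
The optimal lot size = √(2DS/H) = √(2 × 21,476 × 55.4 / 1.98) ≈ 1096.26.
Average inventory = Q*/2 ≈ 1096.26 / 2 = 548.131.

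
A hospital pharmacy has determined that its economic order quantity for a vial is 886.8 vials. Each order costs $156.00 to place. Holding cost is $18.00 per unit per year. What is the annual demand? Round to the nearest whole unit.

D ≈ 45,370 vials per year

Squaring Q* = √(2DS/H) gives Q*² = 2DS/H.
From Q* = √(2DS/H): D = Q*²H / (2S) = 886.8² × 18 / (2 × 156) = 45370.052.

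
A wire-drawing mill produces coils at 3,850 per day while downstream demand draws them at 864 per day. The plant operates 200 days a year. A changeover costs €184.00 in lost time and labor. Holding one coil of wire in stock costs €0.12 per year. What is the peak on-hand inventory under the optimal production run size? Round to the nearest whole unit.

I_max ≈ 20,273 coils

Annual demand D = 864 × 200 = 172,800.
Production build-up factor (1 − d/p) = 1 − 864/3,850 = 0.7756.
Q* = √(2DS / (H(1 − d/p))) = √(2 × 172,800 × 184 / (0.12 × 0.7756)).
= √(63,590,400 / 0.0931) ≈ 26139.099.
Maximum inventory = Q*(1 − d/p) = 26139.099 × 0.7756 ≈ 20273.078.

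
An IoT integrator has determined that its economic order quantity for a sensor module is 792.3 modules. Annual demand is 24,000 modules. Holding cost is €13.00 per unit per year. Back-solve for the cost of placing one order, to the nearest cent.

Squaring Q* = √(2DS/H) gives Q*² = 2DS/H.
From Q* = √(2DS/H): S = Q*²H / (2D) = 792.3² × 13 / (2 × 24,000) = 170.0127.

S ≈ €170.01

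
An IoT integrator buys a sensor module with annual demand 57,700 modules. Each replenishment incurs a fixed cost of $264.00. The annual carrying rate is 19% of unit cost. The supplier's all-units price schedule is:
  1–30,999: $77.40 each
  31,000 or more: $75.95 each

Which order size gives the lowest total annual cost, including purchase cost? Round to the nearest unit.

Q* ≈ 1,439 modules

Holding cost per unit per year at price C is H = 0.19·C.
Candidates are each tier's EOQ (if it falls in that tier) and each price-break quantity.
EOQ at $77.40 = 1439.3 (feasible in tier 1): TC = 57,700×$77.40 + (57,700/1439.3)×264 + (1439.3/2)×0.19×$77.40 = $4,487,146.65.
EOQ at $75.95 = 1453.0 < 31000, so use break Q=31000: TC = 57,700×$75.95 + (57,700/31000.0)×264 + (31000.0/2)×0.19×$75.95 = $4,606,479.13.
Lowest total cost is $4,487,146.65 at Q = 1439.3.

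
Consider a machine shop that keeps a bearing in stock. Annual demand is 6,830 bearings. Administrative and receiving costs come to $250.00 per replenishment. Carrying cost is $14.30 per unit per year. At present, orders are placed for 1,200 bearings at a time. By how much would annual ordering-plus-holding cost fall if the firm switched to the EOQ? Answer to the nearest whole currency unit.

Extra cost ≈ $3,015 per year

EOQ = √(2DS/H) = √(2 × 6,830 × 250 / 14.3) ≈ 488.68.
Cost at Q* = (D/Q*)S + (Q*/2)H = √(2DSH) ≈ $6,988.17.
Cost at Q = 1,200: (6,830/1,200)×250 + (1,200/2)×14.3 = $1,422.92 + $8,580.00 = $10,002.92.
Excess = $10,002.92 − $6,988.17 = $3,014.75.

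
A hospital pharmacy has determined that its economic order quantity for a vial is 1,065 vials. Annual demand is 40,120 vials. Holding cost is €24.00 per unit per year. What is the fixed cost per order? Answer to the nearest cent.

S ≈ €339.25

The basic EOQ model gives Q* = √(2DS/H); rearrange for the unknown.
From Q* = √(2DS/H): S = Q*²H / (2D) = 1,065² × 24 / (2 × 40,120) = 339.2498.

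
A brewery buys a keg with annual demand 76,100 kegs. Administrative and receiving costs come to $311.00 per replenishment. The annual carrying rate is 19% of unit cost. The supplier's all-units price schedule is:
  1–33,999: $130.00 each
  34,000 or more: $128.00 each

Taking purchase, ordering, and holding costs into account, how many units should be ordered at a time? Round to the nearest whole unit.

Holding cost per unit per year at price C is H = 0.19·C.
Candidates are each tier's EOQ (if it falls in that tier) and each price-break quantity.
EOQ at $130.00 = 1384.3 (feasible in tier 1): TC = 76,100×$130.00 + (76,100/1384.3)×311 + (1384.3/2)×0.19×$130.00 = $9,927,192.90.
EOQ at $128.00 = 1395.1 < 34000, so use break Q=34000: TC = 76,100×$128.00 + (76,100/34000.0)×311 + (34000.0/2)×0.19×$128.00 = $10,154,936.09.
Lowest total cost is $9,927,192.90 at Q = 1384.3.

Q* ≈ 1,384 kegs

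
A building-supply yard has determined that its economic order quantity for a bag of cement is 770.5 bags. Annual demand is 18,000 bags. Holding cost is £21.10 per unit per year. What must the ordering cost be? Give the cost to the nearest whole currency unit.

Squaring Q* = √(2DS/H) gives Q*² = 2DS/H.
From Q* = √(2DS/H): S = Q*²H / (2D) = 770.5² × 21.1 / (2 × 18,000) = 347.9567.

S ≈ £348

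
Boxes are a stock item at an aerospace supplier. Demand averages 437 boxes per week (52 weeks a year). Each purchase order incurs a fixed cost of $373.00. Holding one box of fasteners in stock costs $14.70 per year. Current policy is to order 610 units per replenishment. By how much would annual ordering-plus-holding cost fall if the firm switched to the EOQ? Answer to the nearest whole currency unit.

Extra cost ≈ $2,593 per year

Annual demand D = 437 × 52 = 22,724.
EOQ = √(2DS/H) = √(2 × 22,724 × 373 / 14.7) ≈ 1073.87.
Cost at Q* = (D/Q*)S + (Q*/2)H = √(2DSH) ≈ $15,785.94.
Cost at Q = 610: (22,724/610)×373 + (610/2)×14.7 = $13,895.17 + $4,483.50 = $18,378.67.
Excess = $18,378.67 − $15,785.94 = $2,592.73.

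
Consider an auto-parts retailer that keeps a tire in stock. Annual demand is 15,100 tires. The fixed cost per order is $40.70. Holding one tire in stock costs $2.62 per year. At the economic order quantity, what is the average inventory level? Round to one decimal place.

EOQ = √(2DS/H) = √(2 × 15,100 × 40.7 / 2.62) ≈ 684.94.
Average inventory = Q*/2 ≈ 684.94 / 2 = 342.468.

Average inventory ≈ 342.5 tires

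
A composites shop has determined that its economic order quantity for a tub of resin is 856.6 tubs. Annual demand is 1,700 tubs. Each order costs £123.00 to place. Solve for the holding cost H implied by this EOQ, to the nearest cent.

H ≈ £0.57

Invert the EOQ relation Q*² = 2DS/H.
From Q* = √(2DS/H): H = 2DS / Q*² = 2 × 1,700 × 123 / 856.6² = 0.5699.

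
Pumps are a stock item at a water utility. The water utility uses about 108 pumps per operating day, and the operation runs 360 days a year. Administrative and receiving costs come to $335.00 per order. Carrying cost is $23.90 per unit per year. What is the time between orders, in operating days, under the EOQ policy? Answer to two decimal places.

T ≈ 9.67 days

Annual demand D = 108 × 360 = 38,880.
Q* = √(2DS/H) = √(2 × 38,880 × 335 / 23.9) ≈ 1044.00.
Cycle time = Q*/D × 360 = 1044.00 / 38,880 × 360 ≈ 9.667 days.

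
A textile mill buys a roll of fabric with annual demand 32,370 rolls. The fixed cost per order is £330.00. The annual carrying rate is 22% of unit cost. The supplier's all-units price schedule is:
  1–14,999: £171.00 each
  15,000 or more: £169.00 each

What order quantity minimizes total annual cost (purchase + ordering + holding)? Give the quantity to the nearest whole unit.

Holding cost per unit per year at price C is H = 0.22·C.
For each price level, check whether its EOQ is feasible; otherwise the best quantity at that price is the breakpoint.
EOQ at £171.00 = 753.6 (feasible in tier 1): TC = 32,370×£171.00 + (32,370/753.6)×330 + (753.6/2)×0.22×£171.00 = £5,563,619.98.
EOQ at £169.00 = 758.0 < 15000, so use break Q=15000: TC = 32,370×£169.00 + (32,370/15000.0)×330 + (15000.0/2)×0.22×£169.00 = £5,750,092.14.
Lowest total cost is £5,563,619.98 at Q = 753.6.

Q* ≈ 754 rolls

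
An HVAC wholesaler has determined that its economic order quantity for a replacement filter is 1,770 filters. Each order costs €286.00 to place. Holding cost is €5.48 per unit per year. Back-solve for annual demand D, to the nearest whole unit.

D ≈ 30,014 filters per year

The basic EOQ model gives Q* = √(2DS/H); rearrange for the unknown.
From Q* = √(2DS/H): D = Q*²H / (2S) = 1,770² × 5.48 / (2 × 286) = 30014.497.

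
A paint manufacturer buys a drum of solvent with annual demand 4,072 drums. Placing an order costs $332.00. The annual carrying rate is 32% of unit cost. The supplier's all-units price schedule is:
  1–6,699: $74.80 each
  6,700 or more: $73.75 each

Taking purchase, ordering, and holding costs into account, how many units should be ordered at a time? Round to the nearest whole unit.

Holding cost per unit per year at price C is H = 0.32·C.
Candidates are each tier's EOQ (if it falls in that tier) and each price-break quantity.
EOQ at $74.80 = 336.1 (feasible in tier 1): TC = 4,072×$74.80 + (4,072/336.1)×332 + (336.1/2)×0.32×$74.80 = $312,630.37.
EOQ at $73.75 = 338.5 < 6700, so use break Q=6700: TC = 4,072×$73.75 + (4,072/6700.0)×332 + (6700.0/2)×0.32×$73.75 = $379,571.78.
Lowest total cost is $312,630.37 at Q = 336.1.

Q* ≈ 336 drums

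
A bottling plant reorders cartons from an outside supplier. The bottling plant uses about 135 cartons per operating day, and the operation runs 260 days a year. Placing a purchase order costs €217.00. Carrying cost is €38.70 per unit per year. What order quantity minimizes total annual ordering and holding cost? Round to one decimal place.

Annual demand D = 135 × 260 = 35,100.
EOQ = √(2DS / H) = √(2 × 35,100 × 217 / 38.7).
= √(15,233,400 / 38.7) = √393,627.907 ≈ 627.398.

Q* ≈ 627.4 cartons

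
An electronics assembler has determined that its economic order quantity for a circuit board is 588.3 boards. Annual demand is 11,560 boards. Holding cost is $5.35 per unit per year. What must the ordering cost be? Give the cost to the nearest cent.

The basic EOQ model gives Q* = √(2DS/H); rearrange for the unknown.
From Q* = √(2DS/H): S = Q*²H / (2D) = 588.3² × 5.35 / (2 × 11,560) = 80.0873.

S ≈ $80.09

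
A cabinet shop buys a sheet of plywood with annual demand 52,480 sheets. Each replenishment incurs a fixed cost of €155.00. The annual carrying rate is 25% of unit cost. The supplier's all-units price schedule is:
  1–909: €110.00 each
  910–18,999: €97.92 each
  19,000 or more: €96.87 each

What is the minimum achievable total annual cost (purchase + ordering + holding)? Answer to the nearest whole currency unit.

TC* ≈ €5,158,919

Holding cost per unit per year at price C is H = 0.25·C.
Evaluate total cost at each tier's feasible EOQ or, if the EOQ is below the tier, at the tier's minimum quantity.
EOQ at €110.00 = 769.2 (feasible in tier 1): TC = 52,480×€110.00 + (52,480/769.2)×155 + (769.2/2)×0.25×€110.00 = €5,793,951.64.
EOQ at €97.92 = 815.2 < 910, so use break Q=910: TC = 52,480×€97.92 + (52,480/910.0)×155 + (910.0/2)×0.25×€97.92 = €5,158,918.90.
EOQ at €96.87 = 819.6 < 19000, so use break Q=19000: TC = 52,480×€96.87 + (52,480/19000.0)×155 + (19000.0/2)×0.25×€96.87 = €5,314,231.98.
Lowest total cost among the candidates is at Q = 910.0.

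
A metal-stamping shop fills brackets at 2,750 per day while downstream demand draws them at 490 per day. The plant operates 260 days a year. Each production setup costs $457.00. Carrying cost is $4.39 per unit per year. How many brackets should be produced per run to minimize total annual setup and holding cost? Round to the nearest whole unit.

Annual demand D = 490 × 260 = 127,400.
Production build-up factor (1 − d/p) = 1 − 490/2,750 = 0.8218.
Q* = √(2DS / (H(1 − d/p))) = √(2 × 127,400 × 457 / (4.39 × 0.8218)).
= √(116,443,600 / 3.6078) ≈ 5681.169.

Q* ≈ 5,681 brackets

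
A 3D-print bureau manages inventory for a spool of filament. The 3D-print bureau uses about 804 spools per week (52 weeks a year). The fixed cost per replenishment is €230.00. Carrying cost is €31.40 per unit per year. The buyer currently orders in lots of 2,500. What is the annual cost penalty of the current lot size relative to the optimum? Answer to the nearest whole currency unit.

Annual demand D = 804 × 52 = 41,808.
EOQ = √(2DS/H) = √(2 × 41,808 × 230 / 31.4) ≈ 782.61.
Cost at Q* = (D/Q*)S + (Q*/2)H = √(2DSH) ≈ €24,573.86.
Cost at Q = 2,500: (41,808/2,500)×230 + (2,500/2)×31.4 = €3,846.34 + €39,250.00 = €43,096.34.
Excess = €43,096.34 − €24,573.86 = €18,522.47.

Extra cost ≈ €18,522 per year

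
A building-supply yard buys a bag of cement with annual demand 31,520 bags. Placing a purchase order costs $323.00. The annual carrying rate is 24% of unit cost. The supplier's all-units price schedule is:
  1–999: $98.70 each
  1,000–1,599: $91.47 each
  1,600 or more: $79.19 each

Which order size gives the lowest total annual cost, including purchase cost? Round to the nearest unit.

Holding cost per unit per year at price C is H = 0.24·C.
Candidates are each tier's EOQ (if it falls in that tier) and each price-break quantity.
EOQ at $98.70 = 927.1 (feasible in tier 1): TC = 31,520×$98.70 + (31,520/927.1)×323 + (927.1/2)×0.24×$98.70 = $3,132,986.08.
EOQ at $91.47 = 963.1 < 1000, so use break Q=1000: TC = 31,520×$91.47 + (31,520/1000.0)×323 + (1000.0/2)×0.24×$91.47 = $2,904,291.76.
EOQ at $79.19 = 1035.1 < 1600, so use break Q=1600: TC = 31,520×$79.19 + (31,520/1600.0)×323 + (1600.0/2)×0.24×$79.19 = $2,517,636.38.
Lowest total cost is $2,517,636.38 at Q = 1600.0.

Q* ≈ 1,600 bags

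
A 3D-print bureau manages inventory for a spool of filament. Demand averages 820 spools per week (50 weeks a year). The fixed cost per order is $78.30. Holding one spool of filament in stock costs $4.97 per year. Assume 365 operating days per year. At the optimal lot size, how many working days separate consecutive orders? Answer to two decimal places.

Annual demand D = 820 × 50 = 41,000.
The optimal lot size = √(2DS/H) = √(2 × 41,000 × 78.3 / 4.97) ≈ 1136.61.
Cycle time = Q*/D × 365 = 1136.61 / 41,000 × 365 ≈ 10.119 days.

T ≈ 10.12 days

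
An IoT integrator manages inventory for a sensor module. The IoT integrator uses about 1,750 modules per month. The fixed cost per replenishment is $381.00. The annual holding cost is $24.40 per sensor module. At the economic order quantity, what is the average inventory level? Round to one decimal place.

Annual demand D = 1,750 × 12 = 21,000.
The optimal lot size = √(2DS/H) = √(2 × 21,000 × 381 / 24.4) ≈ 809.83.
Average inventory = Q*/2 ≈ 809.83 / 2 = 404.913.

Average inventory ≈ 404.9 modules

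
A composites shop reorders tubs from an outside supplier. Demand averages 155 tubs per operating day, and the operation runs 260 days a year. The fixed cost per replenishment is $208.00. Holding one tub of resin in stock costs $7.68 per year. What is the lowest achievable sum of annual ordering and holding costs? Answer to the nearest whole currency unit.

TC* ≈ $11,347

Annual demand D = 155 × 260 = 40,300.
EOQ = √(2DS/H) = √(2 × 40,300 × 208 / 7.68) ≈ 1477.47.
At the optimum the two cost components are equal, so total cost = 2·(Q*/2)H = Q*·H.
Minimum total = √(2DSH) = √(2 × 40,300 × 208 × 7.68) ≈ 11346.967.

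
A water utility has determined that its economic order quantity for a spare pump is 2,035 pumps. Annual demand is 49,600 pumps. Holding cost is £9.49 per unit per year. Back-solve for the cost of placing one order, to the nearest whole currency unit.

S ≈ £396

Squaring Q* = √(2DS/H) gives Q*² = 2DS/H.
From Q* = √(2DS/H): S = Q*²H / (2D) = 2,035² × 9.49 / (2 × 49,600) = 396.1716.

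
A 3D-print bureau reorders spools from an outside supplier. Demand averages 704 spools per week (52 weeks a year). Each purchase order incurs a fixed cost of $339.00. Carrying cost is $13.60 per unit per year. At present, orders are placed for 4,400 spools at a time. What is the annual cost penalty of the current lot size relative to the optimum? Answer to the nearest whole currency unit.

Annual demand D = 704 × 52 = 36,608.
EOQ = √(2DS/H) = √(2 × 36,608 × 339 / 13.6) ≈ 1350.93.
Cost at Q* = (D/Q*)S + (Q*/2)H = √(2DSH) ≈ $18,372.67.
Cost at Q = 4,400: (36,608/4,400)×339 + (4,400/2)×13.6 = $2,820.48 + $29,920.00 = $32,740.48.
Excess = $32,740.48 − $18,372.67 = $14,367.81.

Extra cost ≈ $14,368 per year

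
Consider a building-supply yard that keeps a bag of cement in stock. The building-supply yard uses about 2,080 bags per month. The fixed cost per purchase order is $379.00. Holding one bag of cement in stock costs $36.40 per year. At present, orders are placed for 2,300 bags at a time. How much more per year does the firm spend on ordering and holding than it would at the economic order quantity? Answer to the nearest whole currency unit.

Annual demand D = 2,080 × 12 = 24,960.
EOQ = √(2DS/H) = √(2 × 24,960 × 379 / 36.4) ≈ 720.95.
Cost at Q* = (D/Q*)S + (Q*/2)H = √(2DSH) ≈ $26,242.64.
Cost at Q = 2,300: (24,960/2,300)×379 + (2,300/2)×36.4 = $4,112.97 + $41,860.00 = $45,972.97.
Excess = $45,972.97 − $26,242.64 = $19,730.33.

Extra cost ≈ $19,730 per year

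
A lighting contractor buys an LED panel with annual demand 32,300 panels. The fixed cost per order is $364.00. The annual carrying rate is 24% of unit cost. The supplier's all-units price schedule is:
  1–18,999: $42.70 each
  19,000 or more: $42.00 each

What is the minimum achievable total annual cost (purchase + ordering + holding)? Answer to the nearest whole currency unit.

TC* ≈ $1,394,733

Holding cost per unit per year at price C is H = 0.24·C.
Evaluate total cost at each tier's feasible EOQ or, if the EOQ is below the tier, at the tier's minimum quantity.
EOQ at $42.70 = 1514.8 (feasible in tier 1): TC = 32,300×$42.70 + (32,300/1514.8)×364 + (1514.8/2)×0.24×$42.70 = $1,394,733.39.
EOQ at $42.00 = 1527.3 < 19000, so use break Q=19000: TC = 32,300×$42.00 + (32,300/19000.0)×364 + (19000.0/2)×0.24×$42.00 = $1,452,978.80.
Lowest total cost among the candidates is at Q = 1514.8.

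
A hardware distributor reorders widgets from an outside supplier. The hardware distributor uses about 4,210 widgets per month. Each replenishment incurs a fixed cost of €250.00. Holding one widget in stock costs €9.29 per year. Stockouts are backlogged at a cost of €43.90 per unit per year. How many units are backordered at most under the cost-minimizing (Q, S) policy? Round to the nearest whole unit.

Annual demand D = 4,210 × 12 = 50,520.
With planned backorders, Q* = √(2DS/H) · √((H+B)/B).
√(2DS/H) = √(2 × 50,520 × 250 / 9.29) = 1648.955.
√((H+B)/B) = √((9.29+43.9)/43.9) = 1.1007.
Q* ≈ 1815.062.
S* = Q* · H/(H+B) = 1815.062 × 9.29/53.19 ≈ 317.013.

S* ≈ 317 widgets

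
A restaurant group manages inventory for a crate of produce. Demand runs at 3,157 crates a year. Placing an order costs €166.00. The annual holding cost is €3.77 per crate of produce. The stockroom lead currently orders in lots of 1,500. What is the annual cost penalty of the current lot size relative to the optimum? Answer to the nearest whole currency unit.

EOQ = √(2DS/H) = √(2 × 3,157 × 166 / 3.77) ≈ 527.27.
Cost at Q* = (D/Q*)S + (Q*/2)H = √(2DSH) ≈ €1,987.82.
Cost at Q = 1,500: (3,157/1,500)×166 + (1,500/2)×3.77 = €349.37 + €2,827.50 = €3,176.87.
Excess = €3,176.87 − €1,987.82 = €1,189.05.

Extra cost ≈ €1,189 per year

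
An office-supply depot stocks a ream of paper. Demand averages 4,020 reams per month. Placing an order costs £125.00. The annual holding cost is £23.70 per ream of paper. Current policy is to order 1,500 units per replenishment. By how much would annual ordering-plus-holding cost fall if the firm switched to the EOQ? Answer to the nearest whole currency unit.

Annual demand D = 4,020 × 12 = 48,240.
EOQ = √(2DS/H) = √(2 × 48,240 × 125 / 23.7) ≈ 713.34.
Cost at Q* = (D/Q*)S + (Q*/2)H = √(2DSH) ≈ £16,906.27.
Cost at Q = 1,500: (48,240/1,500)×125 + (1,500/2)×23.7 = £4,020.00 + £17,775.00 = £21,795.00.
Excess = £21,795.00 − £16,906.27 = £4,888.73.

Extra cost ≈ £4,889 per year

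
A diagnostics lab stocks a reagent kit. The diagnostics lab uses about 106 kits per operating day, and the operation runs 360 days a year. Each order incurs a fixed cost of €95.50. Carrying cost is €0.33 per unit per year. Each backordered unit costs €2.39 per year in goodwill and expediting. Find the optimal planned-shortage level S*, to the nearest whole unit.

Annual demand D = 106 × 360 = 38,160.
With planned backorders, Q* = √(2DS/H) · √((H+B)/B).
√(2DS/H) = √(2 × 38,160 × 95.5 / 0.33) = 4699.632.
√((H+B)/B) = √((0.33+2.39)/2.39) = 1.0668.
Q* ≈ 5013.597.
S* = Q* · H/(H+B) = 5013.597 × 0.33/2.72 ≈ 608.267.

S* ≈ 608 kits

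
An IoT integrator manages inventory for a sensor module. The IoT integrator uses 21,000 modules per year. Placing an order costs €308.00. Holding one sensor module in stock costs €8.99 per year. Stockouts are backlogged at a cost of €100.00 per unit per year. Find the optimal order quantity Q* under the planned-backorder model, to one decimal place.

With planned backorders, Q* = √(2DS/H) · √((H+B)/B).
√(2DS/H) = √(2 × 21,000 × 308 / 8.99) = 1199.555.
√((H+B)/B) = √((8.99+100)/100) = 1.0440.
Q* ≈ 1252.315.

Q* ≈ 1,252.3 modules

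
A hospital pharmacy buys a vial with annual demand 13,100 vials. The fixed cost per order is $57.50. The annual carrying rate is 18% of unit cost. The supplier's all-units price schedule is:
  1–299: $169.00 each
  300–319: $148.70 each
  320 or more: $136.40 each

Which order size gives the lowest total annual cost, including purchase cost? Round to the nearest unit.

Q* ≈ 320 vials

Holding cost per unit per year at price C is H = 0.18·C.
Candidates are each tier's EOQ (if it falls in that tier) and each price-break quantity.
EOQ at $169.00 = 222.5 (feasible in tier 1): TC = 13,100×$169.00 + (13,100/222.5)×57.5 + (222.5/2)×0.18×$169.00 = $2,220,669.62.
EOQ at $148.70 = 237.2 < 300, so use break Q=300: TC = 13,100×$148.70 + (13,100/300.0)×57.5 + (300.0/2)×0.18×$148.70 = $1,954,495.73.
EOQ at $136.40 = 247.7 < 320, so use break Q=320: TC = 13,100×$136.40 + (13,100/320.0)×57.5 + (320.0/2)×0.18×$136.40 = $1,793,122.23.
Lowest total cost is $1,793,122.23 at Q = 320.0.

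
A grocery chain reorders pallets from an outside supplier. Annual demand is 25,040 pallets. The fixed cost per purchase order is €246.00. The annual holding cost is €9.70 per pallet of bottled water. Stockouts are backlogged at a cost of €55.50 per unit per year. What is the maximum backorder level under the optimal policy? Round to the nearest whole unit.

With planned backorders, Q* = √(2DS/H) · √((H+B)/B).
√(2DS/H) = √(2 × 25,040 × 246 / 9.7) = 1126.974.
√((H+B)/B) = √((9.7+55.5)/55.5) = 1.0839.
Q* ≈ 1221.493.
S* = Q* · H/(H+B) = 1221.493 × 9.7/65.2 ≈ 181.725.

S* ≈ 182 pallets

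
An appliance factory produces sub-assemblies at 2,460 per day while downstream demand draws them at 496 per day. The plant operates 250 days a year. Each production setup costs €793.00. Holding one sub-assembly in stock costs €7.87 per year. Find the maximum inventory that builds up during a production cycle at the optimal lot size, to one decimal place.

Annual demand D = 496 × 250 = 124,000.
Production build-up factor (1 − d/p) = 1 − 496/2,460 = 0.7984.
Q* = √(2DS / (H(1 − d/p))) = √(2 × 124,000 × 793 / (7.87 × 0.7984)).
= √(196,664,000 / 6.2832) ≈ 5594.637.
Maximum inventory = Q*(1 − d/p) = 5594.637 × 0.7984 ≈ 4466.612.

I_max ≈ 4,466.6 sub-assemblies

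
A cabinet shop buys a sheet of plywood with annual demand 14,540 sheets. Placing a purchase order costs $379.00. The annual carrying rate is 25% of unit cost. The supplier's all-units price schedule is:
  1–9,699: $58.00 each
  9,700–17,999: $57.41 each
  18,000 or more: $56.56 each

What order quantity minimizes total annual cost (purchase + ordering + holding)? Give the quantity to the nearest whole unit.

Q* ≈ 872 sheets

Holding cost per unit per year at price C is H = 0.25·C.
For each price level, check whether its EOQ is feasible; otherwise the best quantity at that price is the breakpoint.
EOQ at $58.00 = 871.8 (feasible in tier 1): TC = 14,540×$58.00 + (14,540/871.8)×379 + (871.8/2)×0.25×$58.00 = $855,961.56.
EOQ at $57.41 = 876.3 < 9700, so use break Q=9700: TC = 14,540×$57.41 + (14,540/9700.0)×379 + (9700.0/2)×0.25×$57.41 = $904,919.13.
EOQ at $56.56 = 882.9 < 18000, so use break Q=18000: TC = 14,540×$56.56 + (14,540/18000.0)×379 + (18000.0/2)×0.25×$56.56 = $949,948.55.
Lowest total cost is $855,961.56 at Q = 871.8.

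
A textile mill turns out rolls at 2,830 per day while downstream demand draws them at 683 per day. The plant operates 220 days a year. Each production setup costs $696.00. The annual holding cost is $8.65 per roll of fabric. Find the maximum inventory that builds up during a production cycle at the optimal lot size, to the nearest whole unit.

I_max ≈ 4,283 rolls

Annual demand D = 683 × 220 = 150,260.
Production build-up factor (1 − d/p) = 1 − 683/2,830 = 0.7587.
Q* = √(2DS / (H(1 − d/p))) = √(2 × 150,260 × 696 / (8.65 × 0.7587)).
= √(209,161,920 / 6.5624) ≈ 5645.605.
Maximum inventory = Q*(1 − d/p) = 5645.605 × 0.7587 ≈ 4283.079.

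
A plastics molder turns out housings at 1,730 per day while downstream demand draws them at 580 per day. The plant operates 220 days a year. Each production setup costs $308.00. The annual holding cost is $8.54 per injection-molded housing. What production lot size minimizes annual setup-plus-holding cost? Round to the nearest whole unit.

Q* ≈ 3,721 housings

Annual demand D = 580 × 220 = 127,600.
Production build-up factor (1 − d/p) = 1 − 580/1,730 = 0.6647.
Q* = √(2DS / (H(1 − d/p))) = √(2 × 127,600 × 308 / (8.54 × 0.6647)).
= √(78,601,600 / 5.6769) ≈ 3721.010.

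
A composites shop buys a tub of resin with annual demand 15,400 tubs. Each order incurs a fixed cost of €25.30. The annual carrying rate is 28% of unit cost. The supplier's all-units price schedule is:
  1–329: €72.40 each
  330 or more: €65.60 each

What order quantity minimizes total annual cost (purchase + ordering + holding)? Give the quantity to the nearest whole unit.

Q* ≈ 330 tubs

Holding cost per unit per year at price C is H = 0.28·C.
Candidates are each tier's EOQ (if it falls in that tier) and each price-break quantity.
EOQ at €72.40 = 196.1 (feasible in tier 1): TC = 15,400×€72.40 + (15,400/196.1)×25.3 + (196.1/2)×0.28×€72.40 = €1,118,934.51.
EOQ at €65.60 = 206.0 < 330, so use break Q=330: TC = 15,400×€65.60 + (15,400/330.0)×25.3 + (330.0/2)×0.28×€65.60 = €1,014,451.39.
Lowest total cost is €1,014,451.39 at Q = 330.0.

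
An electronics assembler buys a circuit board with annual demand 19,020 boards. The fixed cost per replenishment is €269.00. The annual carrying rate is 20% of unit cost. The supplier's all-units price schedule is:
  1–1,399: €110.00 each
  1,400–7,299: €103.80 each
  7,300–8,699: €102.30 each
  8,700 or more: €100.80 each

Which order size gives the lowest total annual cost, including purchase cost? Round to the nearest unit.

Holding cost per unit per year at price C is H = 0.20·C.
Evaluate total cost at each tier's feasible EOQ or, if the EOQ is below the tier, at the tier's minimum quantity.
EOQ at €110.00 = 682.0 (feasible in tier 1): TC = 19,020×€110.00 + (19,020/682.0)×269 + (682.0/2)×0.20×€110.00 = €2,107,204.02.
EOQ at €103.80 = 702.1 < 1400, so use break Q=1400: TC = 19,020×€103.80 + (19,020/1400.0)×269 + (1400.0/2)×0.20×€103.80 = €1,992,462.56.
EOQ at €102.30 = 707.2 < 7300, so use break Q=7300: TC = 19,020×€102.30 + (19,020/7300.0)×269 + (7300.0/2)×0.20×€102.30 = €2,021,125.87.
EOQ at €100.80 = 712.4 < 8700, so use break Q=8700: TC = 19,020×€100.80 + (19,020/8700.0)×269 + (8700.0/2)×0.20×€100.80 = €2,005,500.09.
Lowest total cost is €1,992,462.56 at Q = 1400.0.

Q* ≈ 1,400 boards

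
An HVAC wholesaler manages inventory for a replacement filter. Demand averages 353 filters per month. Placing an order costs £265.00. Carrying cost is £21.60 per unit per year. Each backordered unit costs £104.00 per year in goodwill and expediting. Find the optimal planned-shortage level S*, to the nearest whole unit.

S* ≈ 61 filters

Annual demand D = 353 × 12 = 4,236.
With planned backorders, Q* = √(2DS/H) · √((H+B)/B).
√(2DS/H) = √(2 × 4,236 × 265 / 21.6) = 322.396.
√((H+B)/B) = √((21.6+104)/104) = 1.0990.
Q* ≈ 354.297.
S* = Q* · H/(H+B) = 354.297 × 21.6/125.6 ≈ 60.930.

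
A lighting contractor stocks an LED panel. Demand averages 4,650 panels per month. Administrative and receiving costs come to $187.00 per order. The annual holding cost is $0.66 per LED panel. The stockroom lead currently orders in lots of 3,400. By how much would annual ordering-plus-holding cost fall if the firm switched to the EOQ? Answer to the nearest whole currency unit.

Extra cost ≈ $480 per year

Annual demand D = 4,650 × 12 = 55,800.
EOQ = √(2DS/H) = √(2 × 55,800 × 187 / 0.66) ≈ 5623.17.
Cost at Q* = (D/Q*)S + (Q*/2)H = √(2DSH) ≈ $3,711.29.
Cost at Q = 3,400: (55,800/3,400)×187 + (3,400/2)×0.66 = $3,069.00 + $1,122.00 = $4,191.00.
Excess = $4,191.00 − $3,711.29 = $479.71.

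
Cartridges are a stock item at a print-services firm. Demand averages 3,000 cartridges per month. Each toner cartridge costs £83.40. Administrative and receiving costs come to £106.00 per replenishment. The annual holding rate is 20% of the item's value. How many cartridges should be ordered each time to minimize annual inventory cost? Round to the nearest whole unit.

Annual demand D = 3,000 × 12 = 36,000.
Holding cost H = 0.20 × £83.40 = £16.6800 per unit per year.
EOQ = √(2DS / H) = √(2 × 36,000 × 106 / 16.68).
= √(7,632,000 / 16.68) = √457,553.9568 ≈ 676.427.

Q* ≈ 676 cartridges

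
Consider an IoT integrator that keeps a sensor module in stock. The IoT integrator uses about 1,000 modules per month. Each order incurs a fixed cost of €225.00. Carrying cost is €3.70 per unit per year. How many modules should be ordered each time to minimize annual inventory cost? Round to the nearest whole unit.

Annual demand D = 1,000 × 12 = 12,000.
EOQ = √(2DS / H) = √(2 × 12,000 × 225 / 3.7).
= √(5,400,000 / 3.7) = √1,459,459.4595 ≈ 1208.081.

Q* ≈ 1,208 modules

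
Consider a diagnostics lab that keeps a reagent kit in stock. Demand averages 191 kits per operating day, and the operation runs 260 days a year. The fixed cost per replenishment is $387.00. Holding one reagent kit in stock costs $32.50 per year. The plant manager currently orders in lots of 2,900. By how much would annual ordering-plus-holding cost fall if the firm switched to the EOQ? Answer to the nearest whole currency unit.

Extra cost ≈ $18,408 per year

Annual demand D = 191 × 260 = 49,660.
EOQ = √(2DS/H) = √(2 × 49,660 × 387 / 32.5) ≈ 1087.51.
Cost at Q* = (D/Q*)S + (Q*/2)H = √(2DSH) ≈ $35,343.99.
Cost at Q = 2,900: (49,660/2,900)×387 + (2,900/2)×32.5 = $6,627.04 + $47,125.00 = $53,752.04.
Excess = $53,752.04 − $35,343.99 = $18,408.06.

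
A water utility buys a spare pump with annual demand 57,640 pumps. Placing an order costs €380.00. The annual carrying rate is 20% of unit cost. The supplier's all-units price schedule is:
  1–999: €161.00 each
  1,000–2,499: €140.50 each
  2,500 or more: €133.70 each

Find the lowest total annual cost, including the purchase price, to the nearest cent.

TC* ≈ €7,748,654.28

Holding cost per unit per year at price C is H = 0.20·C.
Candidates are each tier's EOQ (if it falls in that tier) and each price-break quantity.
Tier 1 (€161.00): EOQ = 1166.4 exceeds tier's upper bound 999, so this tier is dominated.
EOQ at €140.50 = 1248.6 (feasible in tier 2): TC = 57,640×€140.50 + (57,640/1248.6)×380 + (1248.6/2)×0.20×€140.50 = €8,133,505.04.
EOQ at €133.70 = 1279.9 < 2500, so use break Q=2500: TC = 57,640×€133.70 + (57,640/2500.0)×380 + (2500.0/2)×0.20×€133.70 = €7,748,654.28.
Lowest total cost among the candidates is at Q = 2500.0.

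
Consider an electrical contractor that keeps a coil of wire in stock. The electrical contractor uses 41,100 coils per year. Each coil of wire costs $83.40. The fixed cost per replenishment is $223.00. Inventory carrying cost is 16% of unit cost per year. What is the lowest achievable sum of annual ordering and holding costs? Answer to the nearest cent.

Holding cost H = 0.16 × $83.40 = $13.3440 per unit per year.
Q* = √(2DS/H) = √(2 × 41,100 × 223 / 13.344) ≈ 1172.05.
At Q*, ordering cost (D/Q*)S equals holding cost (Q*/2)H, each = √(DSH/2).
Minimum total = √(2DSH) = √(2 × 41,100 × 223 × 13.344) ≈ 15639.806.

TC* ≈ $15,639.81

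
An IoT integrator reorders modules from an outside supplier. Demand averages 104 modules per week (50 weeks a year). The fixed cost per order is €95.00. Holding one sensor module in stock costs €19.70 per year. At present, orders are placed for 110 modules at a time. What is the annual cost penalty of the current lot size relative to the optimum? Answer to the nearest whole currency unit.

Extra cost ≈ €1,163 per year

Annual demand D = 104 × 50 = 5,200.
EOQ = √(2DS/H) = √(2 × 5,200 × 95 / 19.7) ≈ 223.95.
Cost at Q* = (D/Q*)S + (Q*/2)H = √(2DSH) ≈ €4,411.76.
Cost at Q = 110: (5,200/110)×95 + (110/2)×19.7 = €4,490.91 + €1,083.50 = €5,574.41.
Excess = €5,574.41 − €4,411.76 = €1,162.65.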